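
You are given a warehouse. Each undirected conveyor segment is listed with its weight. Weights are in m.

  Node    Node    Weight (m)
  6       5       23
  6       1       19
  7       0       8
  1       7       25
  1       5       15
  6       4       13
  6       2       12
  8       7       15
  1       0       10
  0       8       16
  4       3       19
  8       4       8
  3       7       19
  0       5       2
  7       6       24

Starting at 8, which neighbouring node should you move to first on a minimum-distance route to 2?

Compare a few routes:
8–7–6–2: 15+24+12 = 51
8–4–6–2: 8+13+12 = 33
Cheapest is 8–4–6–2 at 33 m.
So from 8 the first move is to 4.

4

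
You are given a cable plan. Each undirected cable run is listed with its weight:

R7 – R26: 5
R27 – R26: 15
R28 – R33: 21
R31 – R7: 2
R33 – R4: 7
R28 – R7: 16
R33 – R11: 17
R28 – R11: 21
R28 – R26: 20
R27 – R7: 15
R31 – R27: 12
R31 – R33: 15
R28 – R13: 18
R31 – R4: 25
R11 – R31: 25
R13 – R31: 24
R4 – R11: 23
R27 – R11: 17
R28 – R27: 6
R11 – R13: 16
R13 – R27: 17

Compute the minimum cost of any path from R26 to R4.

29

Settle nodes by increasing distance from R26:
R26: 0
R7: 5  (via R26)
R31: 7  (via R7)
R27: 15  (via R26)
R28: 20  (via R26)
R33: 22  (via R31)
R4: 29  (via R33)
Shortest route: R26–R7–R31–R33–R4 = 29.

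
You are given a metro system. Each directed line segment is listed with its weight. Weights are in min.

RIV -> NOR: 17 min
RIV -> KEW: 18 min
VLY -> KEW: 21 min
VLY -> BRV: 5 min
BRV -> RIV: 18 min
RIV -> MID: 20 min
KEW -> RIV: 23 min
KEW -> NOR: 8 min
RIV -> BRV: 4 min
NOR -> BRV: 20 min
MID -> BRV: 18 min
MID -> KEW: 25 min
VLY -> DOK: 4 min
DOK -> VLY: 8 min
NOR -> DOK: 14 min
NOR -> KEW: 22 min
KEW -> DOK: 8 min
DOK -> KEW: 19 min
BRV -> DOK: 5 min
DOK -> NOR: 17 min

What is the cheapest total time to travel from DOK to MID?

Running Dijkstra from DOK:
DOK: 0
VLY: 8  (via DOK)
BRV: 13  (via VLY)
NOR: 17  (via DOK)
KEW: 19  (via DOK)
RIV: 31  (via BRV)
MID: 51  (via RIV)
Shortest route: DOK–VLY–BRV–RIV–MID = 51 min.

51 min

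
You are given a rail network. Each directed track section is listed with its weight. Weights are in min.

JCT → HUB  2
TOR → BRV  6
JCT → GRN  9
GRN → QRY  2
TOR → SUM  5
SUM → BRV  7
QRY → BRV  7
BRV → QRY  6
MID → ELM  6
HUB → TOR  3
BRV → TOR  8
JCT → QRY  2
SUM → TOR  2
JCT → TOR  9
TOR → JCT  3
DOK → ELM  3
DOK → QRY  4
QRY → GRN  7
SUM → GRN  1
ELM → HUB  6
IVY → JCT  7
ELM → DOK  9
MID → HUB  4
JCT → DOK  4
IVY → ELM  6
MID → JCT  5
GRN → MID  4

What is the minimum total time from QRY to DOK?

Enumerating some paths:
QRY–GRN–MID–JCT–DOK: 7+4+5+4 = 20
QRY–GRN–MID–HUB–TOR–JCT–DOK: 7+4+4+3+3+4 = 25
QRY–BRV–TOR–JCT–DOK: 7+8+3+4 = 22
The minimum is 20 min via QRY–GRN–MID–JCT–DOK.

20 min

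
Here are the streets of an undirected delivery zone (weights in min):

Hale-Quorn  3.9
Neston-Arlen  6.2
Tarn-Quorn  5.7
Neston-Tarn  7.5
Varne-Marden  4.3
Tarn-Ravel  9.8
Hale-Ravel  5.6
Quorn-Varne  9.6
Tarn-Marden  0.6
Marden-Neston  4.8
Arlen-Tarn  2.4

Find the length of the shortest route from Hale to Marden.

10.2 min

Enumerating some paths:
Hale - Ravel - Tarn - Marden: 5.6+9.8+0.6 = 16
Hale - Quorn - Tarn - Marden: 3.9+5.7+0.6 = 10.2
Cheapest is Hale - Quorn - Tarn - Marden at 10.2 min.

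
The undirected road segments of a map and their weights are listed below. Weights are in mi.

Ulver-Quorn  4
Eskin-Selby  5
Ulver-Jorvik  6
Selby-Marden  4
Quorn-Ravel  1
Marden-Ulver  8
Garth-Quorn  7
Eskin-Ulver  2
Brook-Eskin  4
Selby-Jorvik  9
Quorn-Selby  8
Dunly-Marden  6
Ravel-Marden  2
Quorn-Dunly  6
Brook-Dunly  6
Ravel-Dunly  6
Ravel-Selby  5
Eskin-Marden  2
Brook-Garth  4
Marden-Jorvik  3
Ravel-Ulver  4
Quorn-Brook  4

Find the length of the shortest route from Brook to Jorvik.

9 mi

Running Dijkstra from Brook:
Brook: 0
Eskin: 4  (via Brook)
Garth: 4  (via Brook)
Quorn: 4  (via Brook)
Ravel: 5  (via Quorn)
Marden: 6  (via Eskin)
Dunly: 6  (via Brook)
Ulver: 6  (via Eskin)
Selby: 9  (via Eskin)
Jorvik: 9  (via Marden)
Shortest route: Brook–Eskin–Marden–Jorvik = 9 mi.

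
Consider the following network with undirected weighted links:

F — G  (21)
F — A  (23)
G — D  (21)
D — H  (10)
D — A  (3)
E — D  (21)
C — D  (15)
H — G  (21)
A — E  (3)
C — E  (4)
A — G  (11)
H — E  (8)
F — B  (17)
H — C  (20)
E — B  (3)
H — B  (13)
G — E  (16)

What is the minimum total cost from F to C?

Running Dijkstra from F:
F: 0
B: 17  (via F)
E: 20  (via B)
G: 21  (via F)
A: 23  (via F)
C: 24  (via E)
Shortest route: F → B → E → C = 24.

24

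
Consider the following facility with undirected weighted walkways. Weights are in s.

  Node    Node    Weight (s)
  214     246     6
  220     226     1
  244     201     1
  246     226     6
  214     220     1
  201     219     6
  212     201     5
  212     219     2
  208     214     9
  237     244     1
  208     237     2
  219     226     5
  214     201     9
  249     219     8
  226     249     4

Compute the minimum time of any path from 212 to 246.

13 s

Enumerating some paths:
212–219–226–246: 2+5+6 = 13
212–219–226–220–214–246: 2+5+1+1+6 = 15
The minimum is 13 s via 212–219–226–246.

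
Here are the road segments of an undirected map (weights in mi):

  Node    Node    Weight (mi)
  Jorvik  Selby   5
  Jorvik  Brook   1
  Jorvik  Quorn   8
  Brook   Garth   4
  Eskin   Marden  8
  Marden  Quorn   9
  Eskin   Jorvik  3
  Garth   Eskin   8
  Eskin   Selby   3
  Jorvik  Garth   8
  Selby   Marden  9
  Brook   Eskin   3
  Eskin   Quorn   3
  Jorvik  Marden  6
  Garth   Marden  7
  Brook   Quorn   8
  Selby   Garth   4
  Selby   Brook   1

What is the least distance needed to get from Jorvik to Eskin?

Settle nodes by increasing distance from Jorvik:
Jorvik: 0
Brook: 1  (via Jorvik)
Selby: 2  (via Brook)
Eskin: 3  (via Jorvik)
Shortest route: Jorvik → Eskin = 3 mi.

3 mi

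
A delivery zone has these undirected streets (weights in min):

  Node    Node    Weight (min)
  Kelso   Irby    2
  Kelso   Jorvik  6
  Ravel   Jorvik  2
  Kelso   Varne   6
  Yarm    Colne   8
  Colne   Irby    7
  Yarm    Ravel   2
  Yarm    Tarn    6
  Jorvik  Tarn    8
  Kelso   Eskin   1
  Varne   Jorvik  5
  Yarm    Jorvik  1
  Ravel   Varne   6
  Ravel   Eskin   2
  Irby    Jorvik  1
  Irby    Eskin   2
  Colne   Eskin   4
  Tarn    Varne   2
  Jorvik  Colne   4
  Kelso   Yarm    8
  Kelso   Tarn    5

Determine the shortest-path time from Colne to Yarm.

Settle nodes by increasing distance from Colne:
Colne: 0
Eskin: 4  (via Colne)
Jorvik: 4  (via Colne)
Yarm: 5  (via Jorvik)
Shortest route: Colne–Jorvik–Yarm = 5 min.

5 min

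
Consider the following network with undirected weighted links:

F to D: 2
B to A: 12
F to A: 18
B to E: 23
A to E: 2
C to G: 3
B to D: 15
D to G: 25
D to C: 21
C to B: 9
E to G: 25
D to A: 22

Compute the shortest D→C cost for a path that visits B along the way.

24

Shortest D→B: D → B = 15
Best B to C: B → C costing 9
Total via B: 15 + 9 = 24.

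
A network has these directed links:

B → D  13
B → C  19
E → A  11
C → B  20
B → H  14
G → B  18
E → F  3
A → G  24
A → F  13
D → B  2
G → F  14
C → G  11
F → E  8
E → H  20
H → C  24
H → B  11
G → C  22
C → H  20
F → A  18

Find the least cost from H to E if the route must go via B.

Best H to B: H–B costing 11
Shortest B→E: B–C–G–F–E = 52
Total via B: 11 + 52 = 63.

63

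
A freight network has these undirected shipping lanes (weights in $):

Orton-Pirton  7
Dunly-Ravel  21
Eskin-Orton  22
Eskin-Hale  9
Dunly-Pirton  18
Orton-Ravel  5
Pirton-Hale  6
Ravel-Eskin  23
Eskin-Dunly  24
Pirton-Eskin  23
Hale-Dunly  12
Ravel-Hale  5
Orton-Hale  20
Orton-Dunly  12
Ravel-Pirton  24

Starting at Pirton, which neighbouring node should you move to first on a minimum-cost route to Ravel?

Hale

Enumerating some paths:
Pirton → Orton → Ravel: 7+5 = 12
Pirton → Hale → Ravel: 6+5 = 11
Cheapest is Pirton → Hale → Ravel at $11.
So from Pirton the first move is to Hale.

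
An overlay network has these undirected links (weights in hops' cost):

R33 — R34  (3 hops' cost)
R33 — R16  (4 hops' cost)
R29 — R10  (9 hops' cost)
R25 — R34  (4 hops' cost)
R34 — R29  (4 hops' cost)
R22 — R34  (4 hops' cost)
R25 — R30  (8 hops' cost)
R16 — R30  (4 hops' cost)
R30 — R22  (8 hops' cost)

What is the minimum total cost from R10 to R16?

20 hops' cost

Compare a few routes:
R10 → R29 → R34 → R33 → R16: 9+4+3+4 = 20
R10 → R29 → R34 → R25 → R30 → R16: 9+4+4+8+4 = 29
The minimum is 20 hops' cost via R10 → R29 → R34 → R33 → R16.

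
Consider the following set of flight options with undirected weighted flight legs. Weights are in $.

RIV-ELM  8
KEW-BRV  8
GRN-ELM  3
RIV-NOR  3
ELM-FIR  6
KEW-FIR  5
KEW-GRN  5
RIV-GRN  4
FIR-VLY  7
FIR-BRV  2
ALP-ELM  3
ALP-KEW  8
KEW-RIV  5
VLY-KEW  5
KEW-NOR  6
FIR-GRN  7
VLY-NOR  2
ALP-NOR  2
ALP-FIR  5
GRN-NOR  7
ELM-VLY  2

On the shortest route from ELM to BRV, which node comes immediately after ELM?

Candidate routes:
ELM–FIR–BRV: 6+2 = 8
ELM–ALP–FIR–BRV: 3+5+2 = 10
ELM–GRN–FIR–BRV: 3+7+2 = 12
ELM–VLY–FIR–BRV: 2+7+2 = 11
The minimum is $8 via ELM–FIR–BRV.
So from ELM the first move is to FIR.

FIR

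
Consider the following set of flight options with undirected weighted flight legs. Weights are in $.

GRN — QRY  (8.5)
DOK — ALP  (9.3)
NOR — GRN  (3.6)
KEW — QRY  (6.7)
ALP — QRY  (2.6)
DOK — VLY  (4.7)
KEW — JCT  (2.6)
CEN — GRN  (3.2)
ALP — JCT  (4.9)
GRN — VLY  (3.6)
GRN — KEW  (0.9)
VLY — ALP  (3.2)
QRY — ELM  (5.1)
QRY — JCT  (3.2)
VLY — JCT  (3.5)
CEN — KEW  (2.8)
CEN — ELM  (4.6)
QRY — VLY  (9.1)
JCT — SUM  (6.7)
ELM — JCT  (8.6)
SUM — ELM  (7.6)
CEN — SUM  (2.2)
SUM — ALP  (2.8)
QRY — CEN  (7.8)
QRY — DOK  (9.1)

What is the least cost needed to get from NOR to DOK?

$11.9

Compare a few routes:
NOR–GRN–KEW–JCT–QRY–DOK: 3.6+0.9+2.6+3.2+9.1 = 19.4
NOR–GRN–VLY–DOK: 3.6+3.6+4.7 = 11.9
NOR–GRN–CEN–SUM–ALP–VLY–DOK: 3.6+3.2+2.2+2.8+3.2+4.7 = 19.7
NOR–GRN–KEW–JCT–VLY–DOK: 3.6+0.9+2.6+3.5+4.7 = 15.3
The minimum is $11.9 via NOR–GRN–VLY–DOK.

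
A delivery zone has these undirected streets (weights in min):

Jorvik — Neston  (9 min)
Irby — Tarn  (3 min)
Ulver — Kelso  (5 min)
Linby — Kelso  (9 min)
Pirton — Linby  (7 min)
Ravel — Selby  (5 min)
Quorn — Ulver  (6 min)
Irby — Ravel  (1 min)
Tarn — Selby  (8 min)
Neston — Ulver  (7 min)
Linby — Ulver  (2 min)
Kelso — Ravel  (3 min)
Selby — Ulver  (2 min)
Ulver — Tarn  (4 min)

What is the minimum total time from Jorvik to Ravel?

Settle nodes by increasing distance from Jorvik:
Jorvik: 0
Neston: 9  (via Jorvik)
Ulver: 16  (via Neston)
Linby: 18  (via Ulver)
Selby: 18  (via Ulver)
Tarn: 20  (via Ulver)
Kelso: 21  (via Ulver)
Quorn: 22  (via Ulver)
Ravel: 23  (via Selby)
Shortest route: Jorvik–Neston–Ulver–Selby–Ravel = 23 min.

23 min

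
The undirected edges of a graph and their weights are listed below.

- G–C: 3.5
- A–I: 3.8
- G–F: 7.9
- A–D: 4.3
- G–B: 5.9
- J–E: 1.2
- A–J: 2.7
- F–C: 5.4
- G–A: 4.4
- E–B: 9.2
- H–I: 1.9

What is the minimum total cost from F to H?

Enumerating some paths:
F → C → G → A → I → H: 5.4+3.5+4.4+3.8+1.9 = 19
F → G → A → I → H: 7.9+4.4+3.8+1.9 = 18
F → C → G → B → E → J → A → I → H: 5.4+3.5+5.9+9.2+1.2+2.7+3.8+1.9 = 33.6
F → G → B → E → J → A → I → H: 7.9+5.9+9.2+1.2+2.7+3.8+1.9 = 32.6
Cheapest is F → G → A → I → H at 18.

18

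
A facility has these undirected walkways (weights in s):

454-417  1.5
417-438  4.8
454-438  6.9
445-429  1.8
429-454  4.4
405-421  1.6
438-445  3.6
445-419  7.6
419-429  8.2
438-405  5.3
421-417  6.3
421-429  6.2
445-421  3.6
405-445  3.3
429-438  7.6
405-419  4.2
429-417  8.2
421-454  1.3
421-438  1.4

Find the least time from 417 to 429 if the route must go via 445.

8.2 s

Shortest 417→445: 417 → 454 → 421 → 445 = 6.4
Shortest 445→429: 445 → 429 = 1.8
Total via 445: 6.4 + 1.8 = 8.2 s.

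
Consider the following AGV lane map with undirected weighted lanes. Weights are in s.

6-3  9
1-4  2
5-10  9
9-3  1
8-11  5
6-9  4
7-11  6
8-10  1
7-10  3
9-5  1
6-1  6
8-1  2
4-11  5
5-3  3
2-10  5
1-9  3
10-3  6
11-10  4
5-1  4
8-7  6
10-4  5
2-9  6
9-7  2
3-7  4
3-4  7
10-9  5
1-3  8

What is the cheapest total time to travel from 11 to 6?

Running Dijkstra from 11:
11: 0
10: 4  (via 11)
4: 5  (via 11)
8: 5  (via 11)
7: 6  (via 11)
1: 7  (via 4)
9: 8  (via 7)
2: 9  (via 10)
3: 9  (via 9)
5: 9  (via 9)
6: 12  (via 9)
Shortest route: 11 → 7 → 9 → 6 = 12 s.

12 s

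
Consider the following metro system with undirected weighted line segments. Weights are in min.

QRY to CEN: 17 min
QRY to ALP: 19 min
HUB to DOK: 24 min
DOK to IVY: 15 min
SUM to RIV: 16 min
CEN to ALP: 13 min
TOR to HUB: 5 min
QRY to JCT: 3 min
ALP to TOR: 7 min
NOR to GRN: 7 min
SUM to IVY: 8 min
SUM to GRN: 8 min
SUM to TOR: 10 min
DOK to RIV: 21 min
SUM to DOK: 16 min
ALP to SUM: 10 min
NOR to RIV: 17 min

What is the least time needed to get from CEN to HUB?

25 min

Shortest distances from CEN:
CEN: 0
ALP: 13  (via CEN)
QRY: 17  (via CEN)
JCT: 20  (via QRY)
TOR: 20  (via ALP)
SUM: 23  (via ALP)
HUB: 25  (via TOR)
Shortest route: CEN–ALP–TOR–HUB = 25 min.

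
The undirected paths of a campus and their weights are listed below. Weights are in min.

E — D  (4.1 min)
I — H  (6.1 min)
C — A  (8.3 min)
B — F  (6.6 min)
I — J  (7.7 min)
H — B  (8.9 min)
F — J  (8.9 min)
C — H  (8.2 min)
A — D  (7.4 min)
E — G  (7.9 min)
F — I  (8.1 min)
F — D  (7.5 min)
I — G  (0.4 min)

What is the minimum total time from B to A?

21.5 min

Running Dijkstra from B:
B: 0
F: 6.6  (via B)
H: 8.9  (via B)
D: 14.1  (via F)
I: 14.7  (via F)
G: 15.1  (via I)
J: 15.5  (via F)
C: 17.1  (via H)
E: 18.2  (via D)
A: 21.5  (via D)
Shortest route: B–F–D–A = 21.5 min.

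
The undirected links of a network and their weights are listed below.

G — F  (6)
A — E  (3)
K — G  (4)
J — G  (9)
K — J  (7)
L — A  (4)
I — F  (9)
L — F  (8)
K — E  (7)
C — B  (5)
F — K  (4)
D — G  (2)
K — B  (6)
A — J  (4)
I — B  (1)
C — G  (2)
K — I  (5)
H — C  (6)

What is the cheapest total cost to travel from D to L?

Enumerating some paths:
D - G - K - F - L: 2+4+4+8 = 18
D - G - F - L: 2+6+8 = 16
Cheapest is D - G - F - L at 16.

16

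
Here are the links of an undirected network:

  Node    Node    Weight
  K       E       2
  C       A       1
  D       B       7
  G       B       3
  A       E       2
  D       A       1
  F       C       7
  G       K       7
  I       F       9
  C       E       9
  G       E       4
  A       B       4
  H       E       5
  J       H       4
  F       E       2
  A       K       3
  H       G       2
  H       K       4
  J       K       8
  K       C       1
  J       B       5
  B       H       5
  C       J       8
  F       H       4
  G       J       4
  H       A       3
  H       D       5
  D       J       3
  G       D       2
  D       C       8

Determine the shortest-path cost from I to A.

13

Candidate routes:
I–F–E–K–A: 9+2+2+3 = 16
I–F–H–A: 9+4+3 = 16
I–F–E–A: 9+2+2 = 13
I–F–E–K–C–A: 9+2+2+1+1 = 15
Cheapest is I–F–E–A at 13.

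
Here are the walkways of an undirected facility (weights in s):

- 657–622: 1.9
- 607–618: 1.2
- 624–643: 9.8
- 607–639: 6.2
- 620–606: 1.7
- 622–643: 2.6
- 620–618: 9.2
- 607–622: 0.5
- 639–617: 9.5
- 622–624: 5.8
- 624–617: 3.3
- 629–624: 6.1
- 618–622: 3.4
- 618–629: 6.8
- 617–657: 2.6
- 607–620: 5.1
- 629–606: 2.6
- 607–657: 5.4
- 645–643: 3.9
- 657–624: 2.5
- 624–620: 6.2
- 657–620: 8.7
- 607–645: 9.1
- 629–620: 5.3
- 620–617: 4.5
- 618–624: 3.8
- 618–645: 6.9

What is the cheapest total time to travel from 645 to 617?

11 s

Shortest distances from 645:
645: 0
643: 3.9  (via 645)
622: 6.5  (via 643)
618: 6.9  (via 645)
607: 7  (via 622)
657: 8.4  (via 622)
624: 10.7  (via 618)
617: 11  (via 657)
Shortest route: 645 → 643 → 622 → 657 → 617 = 11 s.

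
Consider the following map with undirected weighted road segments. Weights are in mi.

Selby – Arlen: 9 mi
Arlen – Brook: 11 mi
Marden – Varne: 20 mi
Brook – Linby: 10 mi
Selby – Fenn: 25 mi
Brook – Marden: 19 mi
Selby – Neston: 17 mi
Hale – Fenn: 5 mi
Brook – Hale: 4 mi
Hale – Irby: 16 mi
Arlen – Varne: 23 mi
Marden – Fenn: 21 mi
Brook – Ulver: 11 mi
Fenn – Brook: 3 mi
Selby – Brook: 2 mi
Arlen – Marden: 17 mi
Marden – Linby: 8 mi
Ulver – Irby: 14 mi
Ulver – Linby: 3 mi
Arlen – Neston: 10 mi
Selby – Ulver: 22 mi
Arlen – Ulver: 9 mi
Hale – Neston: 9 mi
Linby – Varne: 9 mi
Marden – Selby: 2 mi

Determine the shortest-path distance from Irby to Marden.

Compare a few routes:
Irby - Hale - Fenn - Brook - Selby - Marden: 16+5+3+2+2 = 28
Irby - Hale - Brook - Selby - Marden: 16+4+2+2 = 24
Irby - Ulver - Linby - Marden: 14+3+8 = 25
Irby - Ulver - Brook - Selby - Marden: 14+11+2+2 = 29
Cheapest is Irby - Hale - Brook - Selby - Marden at 24 mi.

24 mi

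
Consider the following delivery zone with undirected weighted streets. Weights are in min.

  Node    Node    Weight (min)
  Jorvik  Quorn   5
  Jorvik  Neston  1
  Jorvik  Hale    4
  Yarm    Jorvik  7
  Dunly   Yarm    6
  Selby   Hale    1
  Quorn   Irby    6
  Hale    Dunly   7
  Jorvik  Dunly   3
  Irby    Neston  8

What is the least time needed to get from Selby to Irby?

14 min

Settle nodes by increasing distance from Selby:
Selby: 0
Hale: 1  (via Selby)
Jorvik: 5  (via Hale)
Neston: 6  (via Jorvik)
Dunly: 8  (via Hale)
Quorn: 10  (via Jorvik)
Yarm: 12  (via Jorvik)
Irby: 14  (via Neston)
Shortest route: Selby–Hale–Jorvik–Neston–Irby = 14 min.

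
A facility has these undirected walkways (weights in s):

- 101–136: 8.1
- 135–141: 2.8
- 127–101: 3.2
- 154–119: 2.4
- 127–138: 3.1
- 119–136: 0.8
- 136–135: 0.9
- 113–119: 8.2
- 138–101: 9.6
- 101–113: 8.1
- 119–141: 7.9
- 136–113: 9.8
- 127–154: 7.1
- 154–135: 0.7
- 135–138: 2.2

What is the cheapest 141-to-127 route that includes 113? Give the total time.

24 s

Best 141 to 113: 141 → 135 → 136 → 119 → 113 costing 12.7
Best 113 to 127: 113 → 101 → 127 costing 11.3
Total via 113: 12.7 + 11.3 = 24 s.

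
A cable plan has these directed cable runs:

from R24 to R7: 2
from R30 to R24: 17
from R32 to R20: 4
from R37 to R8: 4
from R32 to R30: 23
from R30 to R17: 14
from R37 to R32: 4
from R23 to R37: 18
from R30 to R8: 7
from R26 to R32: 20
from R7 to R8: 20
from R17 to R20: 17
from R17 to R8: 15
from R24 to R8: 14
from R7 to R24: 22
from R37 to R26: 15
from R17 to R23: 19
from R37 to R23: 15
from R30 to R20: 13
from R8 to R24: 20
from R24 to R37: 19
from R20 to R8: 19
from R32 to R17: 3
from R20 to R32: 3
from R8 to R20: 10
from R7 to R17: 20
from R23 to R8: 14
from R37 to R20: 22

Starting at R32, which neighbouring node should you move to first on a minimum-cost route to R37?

R17

Candidate routes:
R32 → R20 → R8 → R24 → R37: 4+19+20+19 = 62
R32 → R17 → R8 → R24 → R37: 3+15+20+19 = 57
R32 → R30 → R24 → R37: 23+17+19 = 59
R32 → R17 → R23 → R37: 3+19+18 = 40
The minimum is 40 via R32 → R17 → R23 → R37.
So from R32 the first move is to R17.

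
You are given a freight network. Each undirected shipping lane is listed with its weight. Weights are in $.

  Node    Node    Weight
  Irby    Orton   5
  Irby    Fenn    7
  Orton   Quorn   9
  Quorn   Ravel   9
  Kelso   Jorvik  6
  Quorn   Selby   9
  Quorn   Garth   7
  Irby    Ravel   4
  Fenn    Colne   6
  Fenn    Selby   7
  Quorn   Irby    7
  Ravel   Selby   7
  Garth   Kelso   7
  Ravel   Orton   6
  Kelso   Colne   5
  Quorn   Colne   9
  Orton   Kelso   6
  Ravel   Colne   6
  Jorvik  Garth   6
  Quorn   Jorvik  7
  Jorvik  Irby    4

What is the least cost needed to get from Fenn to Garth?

$17

Compare a few routes:
Fenn - Colne - Kelso - Garth: 6+5+7 = 18
Fenn - Irby - Jorvik - Garth: 7+4+6 = 17
Cheapest is Fenn - Irby - Jorvik - Garth at $17.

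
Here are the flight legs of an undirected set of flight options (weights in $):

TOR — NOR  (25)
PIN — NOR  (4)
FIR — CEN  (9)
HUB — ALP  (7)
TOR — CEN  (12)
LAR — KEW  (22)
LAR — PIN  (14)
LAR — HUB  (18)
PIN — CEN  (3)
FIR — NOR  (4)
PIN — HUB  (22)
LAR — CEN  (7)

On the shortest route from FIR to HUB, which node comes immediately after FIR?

NOR

Candidate routes:
FIR - NOR - PIN - HUB: 4+4+22 = 30
FIR - CEN - PIN - HUB: 9+3+22 = 34
FIR - CEN - LAR - HUB: 9+7+18 = 34
The minimum is $30 via FIR - NOR - PIN - HUB.
So from FIR the first move is to NOR.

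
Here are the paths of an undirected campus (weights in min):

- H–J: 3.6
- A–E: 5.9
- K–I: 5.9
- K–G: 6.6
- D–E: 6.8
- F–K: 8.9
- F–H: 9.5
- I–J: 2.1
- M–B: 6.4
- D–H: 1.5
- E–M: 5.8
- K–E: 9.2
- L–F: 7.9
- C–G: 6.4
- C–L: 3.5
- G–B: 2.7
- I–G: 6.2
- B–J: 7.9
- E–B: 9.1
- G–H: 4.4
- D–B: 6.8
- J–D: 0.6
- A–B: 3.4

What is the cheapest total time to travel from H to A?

10.5 min

Enumerating some paths:
H → G → B → A: 4.4+2.7+3.4 = 10.5
H → D → E → A: 1.5+6.8+5.9 = 14.2
H → D → B → A: 1.5+6.8+3.4 = 11.7
H → D → J → B → A: 1.5+0.6+7.9+3.4 = 13.4
The minimum is 10.5 min via H → G → B → A.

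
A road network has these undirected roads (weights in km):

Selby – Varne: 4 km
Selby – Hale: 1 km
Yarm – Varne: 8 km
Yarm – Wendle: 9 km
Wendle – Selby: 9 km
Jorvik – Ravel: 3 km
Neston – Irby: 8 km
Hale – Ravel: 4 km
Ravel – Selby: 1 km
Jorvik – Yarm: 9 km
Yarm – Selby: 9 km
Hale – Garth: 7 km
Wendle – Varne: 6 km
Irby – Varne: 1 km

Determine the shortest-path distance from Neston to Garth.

Candidate routes:
Neston–Irby–Varne–Wendle–Selby–Hale–Garth: 8+1+6+9+1+7 = 32
Neston–Irby–Varne–Yarm–Selby–Hale–Garth: 8+1+8+9+1+7 = 34
Neston–Irby–Varne–Selby–Hale–Garth: 8+1+4+1+7 = 21
Neston–Irby–Varne–Selby–Ravel–Hale–Garth: 8+1+4+1+4+7 = 25
The minimum is 21 km via Neston–Irby–Varne–Selby–Hale–Garth.

21 km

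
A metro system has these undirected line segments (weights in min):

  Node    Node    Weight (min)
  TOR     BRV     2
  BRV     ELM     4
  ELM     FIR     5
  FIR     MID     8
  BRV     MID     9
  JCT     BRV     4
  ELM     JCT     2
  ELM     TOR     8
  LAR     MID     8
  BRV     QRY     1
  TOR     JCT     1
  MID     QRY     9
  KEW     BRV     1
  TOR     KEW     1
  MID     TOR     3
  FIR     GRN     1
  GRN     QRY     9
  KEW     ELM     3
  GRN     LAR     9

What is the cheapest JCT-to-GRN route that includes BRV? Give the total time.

13 min

Best JCT to BRV: JCT → TOR → BRV costing 3
Shortest BRV→GRN: BRV → QRY → GRN = 10
Total via BRV: 3 + 10 = 13 min.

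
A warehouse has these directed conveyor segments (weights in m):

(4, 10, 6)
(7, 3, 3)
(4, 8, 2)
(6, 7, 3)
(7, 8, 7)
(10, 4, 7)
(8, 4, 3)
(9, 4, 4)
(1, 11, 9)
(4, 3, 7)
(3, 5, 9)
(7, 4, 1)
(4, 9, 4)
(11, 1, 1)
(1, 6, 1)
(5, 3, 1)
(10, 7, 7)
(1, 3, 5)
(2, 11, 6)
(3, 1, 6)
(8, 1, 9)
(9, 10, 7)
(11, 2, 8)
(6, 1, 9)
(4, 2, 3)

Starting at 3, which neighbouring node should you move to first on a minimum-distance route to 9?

Compare a few routes:
3–1–6–7–4–9: 6+1+3+1+4 = 15
3–1–6–7–8–4–9: 6+1+3+7+3+4 = 24
The minimum is 15 m via 3–1–6–7–4–9.
So from 3 the first move is to 1.

1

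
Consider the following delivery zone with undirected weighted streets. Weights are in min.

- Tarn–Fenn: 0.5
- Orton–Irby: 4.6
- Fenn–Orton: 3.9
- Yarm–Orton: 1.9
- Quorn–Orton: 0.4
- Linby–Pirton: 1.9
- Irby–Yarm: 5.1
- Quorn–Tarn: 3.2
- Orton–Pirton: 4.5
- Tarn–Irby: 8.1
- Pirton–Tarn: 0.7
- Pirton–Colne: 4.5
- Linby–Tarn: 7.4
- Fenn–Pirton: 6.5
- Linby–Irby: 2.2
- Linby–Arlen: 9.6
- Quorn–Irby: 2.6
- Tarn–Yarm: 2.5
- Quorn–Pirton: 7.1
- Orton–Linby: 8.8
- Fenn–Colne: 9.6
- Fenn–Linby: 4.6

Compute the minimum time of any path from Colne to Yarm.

7.7 min

Enumerating some paths:
Colne–Pirton–Tarn–Yarm: 4.5+0.7+2.5 = 7.7
Colne–Pirton–Tarn–Quorn–Orton–Yarm: 4.5+0.7+3.2+0.4+1.9 = 10.7
Cheapest is Colne–Pirton–Tarn–Yarm at 7.7 min.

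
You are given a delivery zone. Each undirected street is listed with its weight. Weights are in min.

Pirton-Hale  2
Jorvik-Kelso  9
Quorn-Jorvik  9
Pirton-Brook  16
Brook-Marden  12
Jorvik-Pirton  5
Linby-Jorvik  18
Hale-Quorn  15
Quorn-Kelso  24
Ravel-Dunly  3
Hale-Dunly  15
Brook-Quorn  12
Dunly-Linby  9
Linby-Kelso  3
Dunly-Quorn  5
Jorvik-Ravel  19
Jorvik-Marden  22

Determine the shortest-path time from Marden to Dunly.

Shortest distances from Marden:
Marden: 0
Brook: 12  (via Marden)
Jorvik: 22  (via Marden)
Quorn: 24  (via Brook)
Pirton: 27  (via Jorvik)
Hale: 29  (via Pirton)
Dunly: 29  (via Quorn)
Shortest route: Marden → Brook → Quorn → Dunly = 29 min.

29 min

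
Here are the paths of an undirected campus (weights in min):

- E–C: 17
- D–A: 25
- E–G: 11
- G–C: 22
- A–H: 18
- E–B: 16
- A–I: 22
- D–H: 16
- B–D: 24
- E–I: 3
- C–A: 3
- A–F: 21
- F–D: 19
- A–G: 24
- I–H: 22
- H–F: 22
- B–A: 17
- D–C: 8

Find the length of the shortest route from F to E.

41 min

Settle nodes by increasing distance from F:
F: 0
D: 19  (via F)
A: 21  (via F)
H: 22  (via F)
C: 24  (via A)
B: 38  (via A)
E: 41  (via C)
Shortest route: F → A → C → E = 41 min.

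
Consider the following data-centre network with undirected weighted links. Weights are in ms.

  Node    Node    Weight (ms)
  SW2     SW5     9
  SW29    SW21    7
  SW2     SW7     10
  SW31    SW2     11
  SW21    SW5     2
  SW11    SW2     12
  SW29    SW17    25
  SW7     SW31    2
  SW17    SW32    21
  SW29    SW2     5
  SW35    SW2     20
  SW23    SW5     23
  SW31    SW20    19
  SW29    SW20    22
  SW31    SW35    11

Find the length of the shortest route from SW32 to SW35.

Enumerating some paths:
SW32 - SW17 - SW29 - SW2 - SW31 - SW35: 21+25+5+11+11 = 73
SW32 - SW17 - SW29 - SW2 - SW35: 21+25+5+20 = 71
The minimum is 71 ms via SW32 - SW17 - SW29 - SW2 - SW35.

71 ms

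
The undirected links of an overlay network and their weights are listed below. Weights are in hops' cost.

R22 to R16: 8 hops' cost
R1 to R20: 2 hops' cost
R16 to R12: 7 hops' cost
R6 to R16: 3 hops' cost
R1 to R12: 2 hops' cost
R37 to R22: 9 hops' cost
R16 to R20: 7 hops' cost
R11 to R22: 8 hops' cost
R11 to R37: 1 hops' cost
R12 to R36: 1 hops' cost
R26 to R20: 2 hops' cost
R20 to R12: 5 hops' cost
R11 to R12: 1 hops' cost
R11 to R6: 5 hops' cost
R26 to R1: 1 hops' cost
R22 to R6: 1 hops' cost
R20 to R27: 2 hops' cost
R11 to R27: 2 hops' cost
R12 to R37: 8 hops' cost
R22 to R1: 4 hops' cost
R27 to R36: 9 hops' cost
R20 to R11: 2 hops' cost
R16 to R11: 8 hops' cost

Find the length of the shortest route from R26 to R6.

6 hops' cost

Shortest distances from R26:
R26: 0
R1: 1  (via R26)
R20: 2  (via R26)
R12: 3  (via R1)
R27: 4  (via R20)
R36: 4  (via R12)
R11: 4  (via R20)
R37: 5  (via R11)
R22: 5  (via R1)
R6: 6  (via R22)
Shortest route: R26 → R1 → R22 → R6 = 6 hops' cost.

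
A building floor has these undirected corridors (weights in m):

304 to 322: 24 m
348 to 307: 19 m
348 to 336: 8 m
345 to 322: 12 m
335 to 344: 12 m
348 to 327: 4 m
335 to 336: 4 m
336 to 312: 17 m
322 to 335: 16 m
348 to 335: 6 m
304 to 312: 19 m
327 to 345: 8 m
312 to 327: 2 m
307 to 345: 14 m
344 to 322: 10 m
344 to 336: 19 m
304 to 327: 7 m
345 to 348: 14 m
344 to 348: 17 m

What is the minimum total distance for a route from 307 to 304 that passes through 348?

Shortest 307→348: 307–348 = 19
Shortest 348→304: 348–327–304 = 11
Total via 348: 19 + 11 = 30 m.

30 m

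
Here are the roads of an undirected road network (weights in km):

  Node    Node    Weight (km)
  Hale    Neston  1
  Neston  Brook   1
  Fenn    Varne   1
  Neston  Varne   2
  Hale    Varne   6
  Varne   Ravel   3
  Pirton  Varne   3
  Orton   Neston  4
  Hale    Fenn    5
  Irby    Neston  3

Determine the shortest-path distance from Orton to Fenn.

Running Dijkstra from Orton:
Orton: 0
Neston: 4  (via Orton)
Brook: 5  (via Neston)
Hale: 5  (via Neston)
Varne: 6  (via Neston)
Irby: 7  (via Neston)
Fenn: 7  (via Varne)
Shortest route: Orton–Neston–Varne–Fenn = 7 km.

7 km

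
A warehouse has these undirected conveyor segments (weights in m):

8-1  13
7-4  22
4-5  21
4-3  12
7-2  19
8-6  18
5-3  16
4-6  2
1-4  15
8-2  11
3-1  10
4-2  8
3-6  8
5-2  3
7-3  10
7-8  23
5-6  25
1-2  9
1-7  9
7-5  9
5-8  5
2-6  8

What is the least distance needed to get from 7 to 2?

Enumerating some paths:
7 - 2: 19 = 19
7 - 5 - 2: 9+3 = 12
7 - 1 - 2: 9+9 = 18
7 - 5 - 8 - 2: 9+5+11 = 25
The minimum is 12 m via 7 - 5 - 2.

12 m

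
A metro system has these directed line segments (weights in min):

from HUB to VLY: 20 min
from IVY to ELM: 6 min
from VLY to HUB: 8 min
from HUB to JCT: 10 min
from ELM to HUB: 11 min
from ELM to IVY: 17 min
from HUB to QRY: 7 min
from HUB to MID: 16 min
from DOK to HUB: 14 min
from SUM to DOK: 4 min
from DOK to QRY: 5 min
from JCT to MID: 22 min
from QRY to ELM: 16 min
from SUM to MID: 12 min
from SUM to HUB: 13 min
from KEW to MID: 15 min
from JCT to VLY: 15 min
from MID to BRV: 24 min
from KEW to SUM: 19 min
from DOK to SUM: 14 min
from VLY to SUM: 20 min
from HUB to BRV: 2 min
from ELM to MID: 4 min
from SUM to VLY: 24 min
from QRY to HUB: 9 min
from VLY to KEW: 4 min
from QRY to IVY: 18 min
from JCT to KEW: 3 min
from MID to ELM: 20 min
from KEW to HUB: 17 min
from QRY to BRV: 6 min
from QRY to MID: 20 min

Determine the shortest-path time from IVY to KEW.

30 min

Shortest distances from IVY:
IVY: 0
ELM: 6  (via IVY)
MID: 10  (via ELM)
HUB: 17  (via ELM)
BRV: 19  (via HUB)
QRY: 24  (via HUB)
JCT: 27  (via HUB)
KEW: 30  (via JCT)
Shortest route: IVY–ELM–HUB–JCT–KEW = 30 min.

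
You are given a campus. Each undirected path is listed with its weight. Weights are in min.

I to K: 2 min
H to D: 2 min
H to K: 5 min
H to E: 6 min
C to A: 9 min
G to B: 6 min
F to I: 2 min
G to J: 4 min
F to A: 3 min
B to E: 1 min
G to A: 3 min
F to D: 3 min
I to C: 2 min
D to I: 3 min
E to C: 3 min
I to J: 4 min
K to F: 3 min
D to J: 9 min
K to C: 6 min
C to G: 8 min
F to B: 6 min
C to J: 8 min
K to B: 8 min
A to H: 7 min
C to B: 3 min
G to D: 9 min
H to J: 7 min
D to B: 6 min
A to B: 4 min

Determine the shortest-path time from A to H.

Enumerating some paths:
A → F → K → H: 3+3+5 = 11
A → H: 7 = 7
A → F → I → D → H: 3+2+3+2 = 10
A → F → D → H: 3+3+2 = 8
Cheapest is A → H at 7 min.

7 min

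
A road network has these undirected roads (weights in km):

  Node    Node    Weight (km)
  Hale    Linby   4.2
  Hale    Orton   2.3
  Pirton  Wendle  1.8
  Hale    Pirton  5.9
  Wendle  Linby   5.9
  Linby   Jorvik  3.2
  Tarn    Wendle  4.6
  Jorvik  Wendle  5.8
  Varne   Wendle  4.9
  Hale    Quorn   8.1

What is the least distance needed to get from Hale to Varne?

12.6 km

Enumerating some paths:
Hale → Pirton → Wendle → Varne: 5.9+1.8+4.9 = 12.6
Hale → Linby → Wendle → Varne: 4.2+5.9+4.9 = 15
Hale → Linby → Jorvik → Wendle → Varne: 4.2+3.2+5.8+4.9 = 18.1
Cheapest is Hale → Pirton → Wendle → Varne at 12.6 km.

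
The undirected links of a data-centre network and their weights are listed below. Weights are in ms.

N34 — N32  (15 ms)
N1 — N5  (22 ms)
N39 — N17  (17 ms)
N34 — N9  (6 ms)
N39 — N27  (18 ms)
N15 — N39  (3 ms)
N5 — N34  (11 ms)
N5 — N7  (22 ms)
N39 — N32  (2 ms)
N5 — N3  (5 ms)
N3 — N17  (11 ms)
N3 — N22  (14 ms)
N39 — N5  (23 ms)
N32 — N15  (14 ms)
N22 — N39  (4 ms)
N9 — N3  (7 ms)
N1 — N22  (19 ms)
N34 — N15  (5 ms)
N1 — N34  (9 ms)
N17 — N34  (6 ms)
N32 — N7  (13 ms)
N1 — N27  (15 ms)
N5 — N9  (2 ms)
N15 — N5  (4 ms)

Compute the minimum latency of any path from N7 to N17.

29 ms

Shortest distances from N7:
N7: 0
N32: 13  (via N7)
N39: 15  (via N32)
N15: 18  (via N39)
N22: 19  (via N39)
N5: 22  (via N7)
N34: 23  (via N15)
N9: 24  (via N5)
N3: 27  (via N5)
N17: 29  (via N34)
Shortest route: N7 → N32 → N39 → N15 → N34 → N17 = 29 ms.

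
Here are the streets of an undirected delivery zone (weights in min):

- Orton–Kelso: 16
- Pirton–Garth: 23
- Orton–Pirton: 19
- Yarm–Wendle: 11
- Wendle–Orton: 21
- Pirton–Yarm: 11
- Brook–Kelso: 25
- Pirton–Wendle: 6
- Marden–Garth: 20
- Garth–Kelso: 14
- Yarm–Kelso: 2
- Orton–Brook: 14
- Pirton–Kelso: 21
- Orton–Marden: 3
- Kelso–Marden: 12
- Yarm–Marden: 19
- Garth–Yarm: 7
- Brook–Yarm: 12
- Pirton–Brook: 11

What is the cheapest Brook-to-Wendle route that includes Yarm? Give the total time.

23 min

Shortest Brook→Yarm: Brook–Yarm = 12
Best Yarm to Wendle: Yarm–Wendle costing 11
Total via Yarm: 12 + 11 = 23 min.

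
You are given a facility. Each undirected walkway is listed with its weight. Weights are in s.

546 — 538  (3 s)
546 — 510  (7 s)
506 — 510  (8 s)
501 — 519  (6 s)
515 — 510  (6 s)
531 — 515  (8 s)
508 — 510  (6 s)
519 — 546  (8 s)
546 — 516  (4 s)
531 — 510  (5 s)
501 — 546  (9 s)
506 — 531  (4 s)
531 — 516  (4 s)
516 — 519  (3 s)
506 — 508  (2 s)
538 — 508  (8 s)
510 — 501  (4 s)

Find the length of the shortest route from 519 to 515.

Compare a few routes:
519 - 516 - 546 - 510 - 515: 3+4+7+6 = 20
519 - 516 - 531 - 510 - 515: 3+4+5+6 = 18
519 - 501 - 510 - 515: 6+4+6 = 16
519 - 516 - 531 - 515: 3+4+8 = 15
Cheapest is 519 - 516 - 531 - 515 at 15 s.

15 s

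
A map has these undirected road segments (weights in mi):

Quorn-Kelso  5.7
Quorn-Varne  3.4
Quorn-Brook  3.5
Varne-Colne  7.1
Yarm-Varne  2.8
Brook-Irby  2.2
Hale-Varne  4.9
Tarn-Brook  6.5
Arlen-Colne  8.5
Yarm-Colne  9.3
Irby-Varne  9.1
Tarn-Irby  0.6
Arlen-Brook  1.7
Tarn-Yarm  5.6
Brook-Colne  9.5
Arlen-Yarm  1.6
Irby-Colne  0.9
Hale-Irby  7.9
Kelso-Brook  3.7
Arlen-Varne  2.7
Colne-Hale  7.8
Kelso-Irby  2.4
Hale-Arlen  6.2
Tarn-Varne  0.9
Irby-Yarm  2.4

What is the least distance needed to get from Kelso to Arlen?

5.4 mi

Enumerating some paths:
Kelso → Irby → Yarm → Arlen: 2.4+2.4+1.6 = 6.4
Kelso → Brook → Arlen: 3.7+1.7 = 5.4
Kelso → Irby → Tarn → Varne → Arlen: 2.4+0.6+0.9+2.7 = 6.6
Kelso → Irby → Brook → Arlen: 2.4+2.2+1.7 = 6.3
The minimum is 5.4 mi via Kelso → Brook → Arlen.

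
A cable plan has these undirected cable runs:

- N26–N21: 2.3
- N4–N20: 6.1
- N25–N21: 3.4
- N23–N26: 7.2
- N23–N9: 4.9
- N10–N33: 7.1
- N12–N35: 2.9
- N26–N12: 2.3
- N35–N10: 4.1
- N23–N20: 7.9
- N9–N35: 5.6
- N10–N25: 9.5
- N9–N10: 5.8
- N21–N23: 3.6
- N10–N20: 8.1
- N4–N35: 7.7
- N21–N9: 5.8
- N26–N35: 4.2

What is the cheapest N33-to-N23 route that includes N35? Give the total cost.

21.3

Shortest N33→N35: N33–N10–N35 = 11.2
Shortest N35→N23: N35–N26–N21–N23 = 10.1
Total via N35: 11.2 + 10.1 = 21.3.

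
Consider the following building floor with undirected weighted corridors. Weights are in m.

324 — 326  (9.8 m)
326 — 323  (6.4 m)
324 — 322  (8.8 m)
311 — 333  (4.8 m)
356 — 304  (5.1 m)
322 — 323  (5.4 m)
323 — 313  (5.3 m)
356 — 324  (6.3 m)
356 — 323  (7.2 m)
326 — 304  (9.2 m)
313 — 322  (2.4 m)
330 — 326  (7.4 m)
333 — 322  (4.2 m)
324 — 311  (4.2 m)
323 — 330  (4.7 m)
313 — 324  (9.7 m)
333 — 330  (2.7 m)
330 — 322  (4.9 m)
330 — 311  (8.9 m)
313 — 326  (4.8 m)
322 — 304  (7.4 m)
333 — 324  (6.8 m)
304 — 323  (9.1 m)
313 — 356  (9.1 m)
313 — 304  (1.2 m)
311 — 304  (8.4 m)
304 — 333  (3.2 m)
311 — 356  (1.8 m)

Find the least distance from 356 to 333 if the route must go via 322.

12.9 m

Shortest 356→322: 356 → 304 → 313 → 322 = 8.7
Shortest 322→333: 322 → 333 = 4.2
Total via 322: 8.7 + 4.2 = 12.9 m.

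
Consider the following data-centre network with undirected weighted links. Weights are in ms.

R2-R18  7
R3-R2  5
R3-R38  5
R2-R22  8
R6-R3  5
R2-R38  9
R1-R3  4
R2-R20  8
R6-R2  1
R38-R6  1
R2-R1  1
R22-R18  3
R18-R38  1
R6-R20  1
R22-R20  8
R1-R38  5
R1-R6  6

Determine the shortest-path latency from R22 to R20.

Enumerating some paths:
R22 - R18 - R38 - R6 - R20: 3+1+1+1 = 6
R22 - R2 - R6 - R20: 8+1+1 = 10
R22 - R18 - R38 - R1 - R2 - R6 - R20: 3+1+5+1+1+1 = 12
R22 - R20: 8 = 8
Cheapest is R22 - R18 - R38 - R6 - R20 at 6 ms.

6 ms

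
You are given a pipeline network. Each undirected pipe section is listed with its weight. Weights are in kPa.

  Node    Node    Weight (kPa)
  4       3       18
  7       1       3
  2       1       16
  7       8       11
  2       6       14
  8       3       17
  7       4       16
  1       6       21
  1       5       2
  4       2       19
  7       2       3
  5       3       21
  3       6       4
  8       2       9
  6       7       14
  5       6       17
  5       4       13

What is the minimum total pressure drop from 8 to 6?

Settle nodes by increasing distance from 8:
8: 0
2: 9  (via 8)
7: 11  (via 8)
1: 14  (via 7)
5: 16  (via 1)
3: 17  (via 8)
6: 21  (via 3)
Shortest route: 8–3–6 = 21 kPa.

21 kPa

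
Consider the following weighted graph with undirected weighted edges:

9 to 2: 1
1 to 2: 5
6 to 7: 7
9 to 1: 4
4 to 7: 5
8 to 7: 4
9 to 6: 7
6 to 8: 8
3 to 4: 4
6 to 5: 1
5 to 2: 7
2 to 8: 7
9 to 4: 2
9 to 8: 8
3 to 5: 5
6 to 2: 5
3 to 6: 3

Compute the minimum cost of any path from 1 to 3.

10

Enumerating some paths:
1 → 9 → 4 → 3: 4+2+4 = 10
1 → 2 → 6 → 3: 5+5+3 = 13
1 → 2 → 9 → 4 → 3: 5+1+2+4 = 12
Cheapest is 1 → 9 → 4 → 3 at 10.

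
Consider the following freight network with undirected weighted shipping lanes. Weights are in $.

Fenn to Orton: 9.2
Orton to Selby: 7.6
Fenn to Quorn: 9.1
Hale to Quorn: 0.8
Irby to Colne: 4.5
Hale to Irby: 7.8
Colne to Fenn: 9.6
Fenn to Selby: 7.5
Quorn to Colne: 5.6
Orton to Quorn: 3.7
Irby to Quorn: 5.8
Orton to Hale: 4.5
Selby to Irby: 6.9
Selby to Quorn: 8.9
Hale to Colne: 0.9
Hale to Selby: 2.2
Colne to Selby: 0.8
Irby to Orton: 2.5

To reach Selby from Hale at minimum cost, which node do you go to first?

Colne

Compare a few routes:
Hale → Selby: 2.2 = 2.2
Hale → Colne → Selby: 0.9+0.8 = 1.7
Cheapest is Hale → Colne → Selby at $1.7.
So from Hale the first move is to Colne.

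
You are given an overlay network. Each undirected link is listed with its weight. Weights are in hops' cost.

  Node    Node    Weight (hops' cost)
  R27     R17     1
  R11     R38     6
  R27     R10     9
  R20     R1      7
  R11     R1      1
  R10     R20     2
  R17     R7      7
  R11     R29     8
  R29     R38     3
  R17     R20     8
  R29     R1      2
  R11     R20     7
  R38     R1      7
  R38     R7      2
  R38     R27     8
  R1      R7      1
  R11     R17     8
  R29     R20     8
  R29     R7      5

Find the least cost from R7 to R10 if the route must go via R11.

11 hops' cost

Shortest R7→R11: R7–R1–R11 = 2
Shortest R11→R10: R11–R20–R10 = 9
Total via R11: 2 + 9 = 11 hops' cost.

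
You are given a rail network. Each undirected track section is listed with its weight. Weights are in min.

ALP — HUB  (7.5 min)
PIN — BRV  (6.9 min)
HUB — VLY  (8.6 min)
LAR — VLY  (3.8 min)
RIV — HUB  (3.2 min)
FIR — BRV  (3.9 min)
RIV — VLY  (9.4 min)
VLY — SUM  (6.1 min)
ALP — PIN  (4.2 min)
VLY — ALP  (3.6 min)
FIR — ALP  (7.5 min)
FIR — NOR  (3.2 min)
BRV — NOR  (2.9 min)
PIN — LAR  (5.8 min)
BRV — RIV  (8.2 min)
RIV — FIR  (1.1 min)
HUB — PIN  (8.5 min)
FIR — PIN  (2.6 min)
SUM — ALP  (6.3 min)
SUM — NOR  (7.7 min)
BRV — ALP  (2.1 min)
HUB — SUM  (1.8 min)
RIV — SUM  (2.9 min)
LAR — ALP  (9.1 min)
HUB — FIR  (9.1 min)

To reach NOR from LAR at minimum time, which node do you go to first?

PIN

Enumerating some paths:
LAR → PIN → FIR → NOR: 5.8+2.6+3.2 = 11.6
LAR → VLY → ALP → BRV → NOR: 3.8+3.6+2.1+2.9 = 12.4
The minimum is 11.6 min via LAR → PIN → FIR → NOR.
So from LAR the first move is to PIN.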